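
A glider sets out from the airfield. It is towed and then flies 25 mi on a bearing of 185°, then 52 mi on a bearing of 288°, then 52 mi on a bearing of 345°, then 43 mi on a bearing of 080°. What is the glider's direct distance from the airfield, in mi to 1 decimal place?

Leg 1 (185°, 25 mi): east 25 sin 185° = -2.18, north 25 cos 185° = -24.90
Leg 2 (288°, 52 mi): east 52 sin 288° = -49.45, north 52 cos 288° = 16.07
Leg 3 (345°, 52 mi): east 52 sin 345° = -13.46, north 52 cos 345° = 50.23
Leg 4 (080°, 43 mi): east 43 sin 80° = 42.35, north 43 cos 80° = 7.47
Net: -22.75 east, 48.86 north. Distance = √((-22.75)² + (48.86)²) = 53.894 mi.

53.9 mi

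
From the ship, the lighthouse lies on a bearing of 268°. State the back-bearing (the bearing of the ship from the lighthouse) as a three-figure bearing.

088°

Back-bearing = 268° − 180° = 088°.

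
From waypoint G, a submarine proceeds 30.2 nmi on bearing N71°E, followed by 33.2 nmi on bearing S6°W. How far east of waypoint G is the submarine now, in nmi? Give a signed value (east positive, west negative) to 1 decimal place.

Leg 1 (N71°E, 30.2 nmi): east 30.2 sin 71° = 28.55, north 30.2 cos 71° = 9.83
Leg 2 (S6°W, 33.2 nmi): east 33.2 sin 186° = -3.47, north 33.2 cos 186° = -33.02
Net east component: 25.08 nmi.

25.1 nmi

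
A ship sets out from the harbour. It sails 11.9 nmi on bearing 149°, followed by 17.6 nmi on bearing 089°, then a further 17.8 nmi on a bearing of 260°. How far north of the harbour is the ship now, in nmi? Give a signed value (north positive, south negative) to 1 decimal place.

Leg 1 (149°, 11.9 nmi): east 11.9 sin 149° = 6.13, north 11.9 cos 149° = -10.20
Leg 2 (089°, 17.6 nmi): east 17.6 sin 89° = 17.60, north 17.6 cos 89° = 0.31
Leg 3 (260°, 17.8 nmi): east 17.8 sin 260° = -17.53, north 17.8 cos 260° = -3.09
Net north component: -12.98 nmi.

-13.0 nmi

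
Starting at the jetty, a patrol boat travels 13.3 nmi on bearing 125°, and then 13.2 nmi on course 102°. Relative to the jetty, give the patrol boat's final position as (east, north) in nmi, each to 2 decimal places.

Leg 1 (125°, 13.3 nmi): east 13.3 sin 125° = 10.89, north 13.3 cos 125° = -7.63
Leg 2 (102°, 13.2 nmi): east 13.2 sin 102° = 12.91, north 13.2 cos 102° = -2.74
Summing: 23.81 nmi east, -10.37 nmi north → (23.81, -10.37).

(23.81, -10.37)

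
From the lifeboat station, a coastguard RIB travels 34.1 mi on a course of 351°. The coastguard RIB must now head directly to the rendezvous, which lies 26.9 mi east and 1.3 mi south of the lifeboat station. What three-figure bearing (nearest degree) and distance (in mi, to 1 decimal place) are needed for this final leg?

137°, 47.6 mi

Leg 1 (351°, 34.1 mi): east 34.1 sin 351° = -5.33, north 34.1 cos 351° = 33.68
Current position: (-5.33, 33.68). Target: (26.9, -1.3). Remaining: Δeast = 32.23, Δnorth = -34.98.
Bearing = atan2(32.23, -34.98) mod 360° = 137.34°; distance = √((32.23)² + (-34.98)²) = 47.568 mi.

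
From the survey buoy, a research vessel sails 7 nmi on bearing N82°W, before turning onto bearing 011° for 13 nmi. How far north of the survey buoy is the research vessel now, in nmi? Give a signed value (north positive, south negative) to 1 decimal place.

13.7 nmi

Leg 1 (N82°W, 7 nmi): east 7 sin 278° = -6.93, north 7 cos 278° = 0.97
Leg 2 (011°, 13 nmi): east 13 sin 11° = 2.48, north 13 cos 11° = 12.76
Net north component: 13.74 nmi.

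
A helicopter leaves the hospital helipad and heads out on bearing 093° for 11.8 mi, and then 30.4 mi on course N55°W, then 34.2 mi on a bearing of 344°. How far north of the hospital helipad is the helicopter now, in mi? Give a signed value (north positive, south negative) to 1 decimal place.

Leg 1 (093°, 11.8 mi): east 11.8 sin 93° = 11.78, north 11.8 cos 93° = -0.62
Leg 2 (N55°W, 30.4 mi): east 30.4 sin 305° = -24.90, north 30.4 cos 305° = 17.44
Leg 3 (344°, 34.2 mi): east 34.2 sin 344° = -9.43, north 34.2 cos 344° = 32.88
Net north component: 49.69 mi.

49.7 mi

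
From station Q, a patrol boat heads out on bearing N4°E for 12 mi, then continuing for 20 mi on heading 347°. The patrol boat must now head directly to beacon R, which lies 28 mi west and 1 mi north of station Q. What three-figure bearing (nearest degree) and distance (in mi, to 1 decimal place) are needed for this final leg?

219°, 39.0 mi

Leg 1 (N4°E, 12 mi): east 12 sin 4° = 0.84, north 12 cos 4° = 11.97
Leg 2 (347°, 20 mi): east 20 sin 347° = -4.50, north 20 cos 347° = 19.49
Current position: (-3.66, 31.46). Target: (-28, 1). Remaining: Δeast = -24.34, Δnorth = -30.46.
Bearing = atan2(-24.34, -30.46) mod 360° = 218.63°; distance = √((-24.34)² + (-30.46)²) = 38.988 mi.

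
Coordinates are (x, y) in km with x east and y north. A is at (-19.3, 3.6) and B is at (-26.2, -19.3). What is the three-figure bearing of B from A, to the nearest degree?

Δeast = -26.2 − -19.3 = -6.90; Δnorth = -19.3 − 3.6 = -22.90.
Bearing = atan2(Δeast, Δnorth) mod 360° = 196.77° ≈ 197°.

197°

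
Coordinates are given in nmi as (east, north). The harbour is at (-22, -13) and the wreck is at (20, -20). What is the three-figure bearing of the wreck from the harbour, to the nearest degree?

099°

Δeast = 20 − -22 = 42.00; Δnorth = -20 − -13 = -7.00.
Bearing = atan2(Δeast, Δnorth) mod 360° = 99.46° ≈ 099°.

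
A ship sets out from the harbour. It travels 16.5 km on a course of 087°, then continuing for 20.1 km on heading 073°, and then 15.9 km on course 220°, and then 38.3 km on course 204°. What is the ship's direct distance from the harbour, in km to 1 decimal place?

Leg 1 (087°, 16.5 km): east 16.5 sin 87° = 16.48, north 16.5 cos 87° = 0.86
Leg 2 (073°, 20.1 km): east 20.1 sin 73° = 19.22, north 20.1 cos 73° = 5.88
Leg 3 (220°, 15.9 km): east 15.9 sin 220° = -10.22, north 15.9 cos 220° = -12.18
Leg 4 (204°, 38.3 km): east 38.3 sin 204° = -15.58, north 38.3 cos 204° = -34.99
Net: 9.90 east, -40.43 north. Distance = √((9.90)² + (-40.43)²) = 41.623 km.

41.6 km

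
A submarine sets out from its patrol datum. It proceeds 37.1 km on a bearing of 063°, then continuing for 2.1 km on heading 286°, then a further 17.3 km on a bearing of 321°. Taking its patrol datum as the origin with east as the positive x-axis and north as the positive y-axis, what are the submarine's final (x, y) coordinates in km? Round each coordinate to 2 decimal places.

(20.15, 30.87)

Leg 1 (063°, 37.1 km): east 37.1 sin 63° = 33.06, north 37.1 cos 63° = 16.84
Leg 2 (286°, 2.1 km): east 2.1 sin 286° = -2.02, north 2.1 cos 286° = 0.58
Leg 3 (321°, 17.3 km): east 17.3 sin 321° = -10.89, north 17.3 cos 321° = 13.44
Summing: 20.15 km east, 30.87 km north → (20.15, 30.87).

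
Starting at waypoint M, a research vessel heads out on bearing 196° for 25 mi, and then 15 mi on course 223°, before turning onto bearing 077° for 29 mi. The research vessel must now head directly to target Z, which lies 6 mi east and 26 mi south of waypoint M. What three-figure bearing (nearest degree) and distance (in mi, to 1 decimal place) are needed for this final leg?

Leg 1 (196°, 25 mi): east 25 sin 196° = -6.89, north 25 cos 196° = -24.03
Leg 2 (223°, 15 mi): east 15 sin 223° = -10.23, north 15 cos 223° = -10.97
Leg 3 (077°, 29 mi): east 29 sin 77° = 28.26, north 29 cos 77° = 6.52
Current position: (11.14, -28.48). Target: (6, -26). Remaining: Δeast = -5.14, Δnorth = 2.48.
Bearing = atan2(-5.14, 2.48) mod 360° = 295.76°; distance = √((-5.14)² + (2.48)²) = 5.702 mi.

296°, 5.7 mi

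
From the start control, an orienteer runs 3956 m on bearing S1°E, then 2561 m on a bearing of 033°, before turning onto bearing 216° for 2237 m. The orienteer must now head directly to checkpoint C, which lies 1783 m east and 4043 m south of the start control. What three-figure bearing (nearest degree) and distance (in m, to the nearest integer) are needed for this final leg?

Leg 1 (S1°E, 3956 m): east 3956 sin 179° = 69.04, north 3956 cos 179° = -3955.40
Leg 2 (033°, 2561 m): east 2561 sin 33° = 1394.82, north 2561 cos 33° = 2147.84
Leg 3 (216°, 2237 m): east 2237 sin 216° = -1314.88, north 2237 cos 216° = -1809.77
Current position: (148.99, -3617.33). Target: (1783, -4043). Remaining: Δeast = 1634.01, Δnorth = -425.67.
Bearing = atan2(1634.01, -425.67) mod 360° = 104.60°; distance = √((1634.01)² + (-425.67)²) = 1688.547 m.

105°, 1689 m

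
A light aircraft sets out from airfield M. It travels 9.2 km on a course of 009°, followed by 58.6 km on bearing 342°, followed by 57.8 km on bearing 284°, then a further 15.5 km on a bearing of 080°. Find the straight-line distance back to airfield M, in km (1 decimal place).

Leg 1 (009°, 9.2 km): east 9.2 sin 9° = 1.44, north 9.2 cos 9° = 9.09
Leg 2 (342°, 58.6 km): east 58.6 sin 342° = -18.11, north 58.6 cos 342° = 55.73
Leg 3 (284°, 57.8 km): east 57.8 sin 284° = -56.08, north 57.8 cos 284° = 13.98
Leg 4 (080°, 15.5 km): east 15.5 sin 80° = 15.26, north 15.5 cos 80° = 2.69
Net: -57.49 east, 81.49 north. Distance = √((-57.49)² + (81.49)²) = 99.730 km.

99.7 km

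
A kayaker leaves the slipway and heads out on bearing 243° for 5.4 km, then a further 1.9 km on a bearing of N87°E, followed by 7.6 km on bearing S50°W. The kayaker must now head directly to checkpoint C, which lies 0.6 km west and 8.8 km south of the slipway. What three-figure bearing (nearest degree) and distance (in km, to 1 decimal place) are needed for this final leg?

101°, 8.3 km

Leg 1 (243°, 5.4 km): east 5.4 sin 243° = -4.81, north 5.4 cos 243° = -2.45
Leg 2 (N87°E, 1.9 km): east 1.9 sin 87° = 1.90, north 1.9 cos 87° = 0.10
Leg 3 (S50°W, 7.6 km): east 7.6 sin 230° = -5.82, north 7.6 cos 230° = -4.89
Current position: (-8.74, -7.24). Target: (-0.6, -8.8). Remaining: Δeast = 8.14, Δnorth = -1.56.
Bearing = atan2(8.14, -1.56) mod 360° = 100.87°; distance = √((8.14)² + (-1.56)²) = 8.285 km.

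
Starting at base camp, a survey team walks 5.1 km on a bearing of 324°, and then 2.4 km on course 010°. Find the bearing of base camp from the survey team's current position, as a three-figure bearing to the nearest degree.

Leg 1 (324°, 5.1 km): east 5.1 sin 324° = -3.00, north 5.1 cos 324° = 4.13
Leg 2 (010°, 2.4 km): east 2.4 sin 10° = 0.42, north 2.4 cos 10° = 2.36
Net displacement: -2.58 east, 6.49 north. Direction back to start is (2.58, -6.49): bearing = atan2(2.58, -6.49) mod 360° = 158.31° ≈ 158°.

158°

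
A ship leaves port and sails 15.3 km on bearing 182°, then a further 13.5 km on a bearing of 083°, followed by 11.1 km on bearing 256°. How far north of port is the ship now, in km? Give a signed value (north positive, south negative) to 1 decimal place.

-16.3 km

Leg 1 (182°, 15.3 km): east 15.3 sin 182° = -0.53, north 15.3 cos 182° = -15.29
Leg 2 (083°, 13.5 km): east 13.5 sin 83° = 13.40, north 13.5 cos 83° = 1.65
Leg 3 (256°, 11.1 km): east 11.1 sin 256° = -10.77, north 11.1 cos 256° = -2.69
Net north component: -16.33 km.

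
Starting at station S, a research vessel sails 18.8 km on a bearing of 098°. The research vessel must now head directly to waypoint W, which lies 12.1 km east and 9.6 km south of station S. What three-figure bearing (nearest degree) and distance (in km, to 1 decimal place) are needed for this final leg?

223°, 9.6 km

Leg 1 (098°, 18.8 km): east 18.8 sin 98° = 18.62, north 18.8 cos 98° = -2.62
Current position: (18.62, -2.62). Target: (12.1, -9.6). Remaining: Δeast = -6.52, Δnorth = -6.98.
Bearing = atan2(-6.52, -6.98) mod 360° = 223.02°; distance = √((-6.52)² + (-6.98)²) = 9.552 km.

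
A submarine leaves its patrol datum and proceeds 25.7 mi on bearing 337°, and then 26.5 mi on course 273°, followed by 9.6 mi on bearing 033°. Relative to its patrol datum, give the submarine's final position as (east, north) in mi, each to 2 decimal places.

(-31.28, 33.10)

Leg 1 (337°, 25.7 mi): east 25.7 sin 337° = -10.04, north 25.7 cos 337° = 23.66
Leg 2 (273°, 26.5 mi): east 26.5 sin 273° = -26.46, north 26.5 cos 273° = 1.39
Leg 3 (033°, 9.6 mi): east 9.6 sin 33° = 5.23, north 9.6 cos 33° = 8.05
Summing: -31.28 mi east, 33.10 mi north → (-31.28, 33.10).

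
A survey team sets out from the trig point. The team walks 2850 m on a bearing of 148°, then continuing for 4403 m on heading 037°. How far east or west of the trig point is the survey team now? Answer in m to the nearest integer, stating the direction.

Leg 1 (148°, 2850 m): east 2850 sin 148° = 1510.27, north 2850 cos 148° = -2416.94
Leg 2 (037°, 4403 m): east 4403 sin 37° = 2649.79, north 4403 cos 37° = 3516.39
Net east component: 4160.06 m.

4160 m east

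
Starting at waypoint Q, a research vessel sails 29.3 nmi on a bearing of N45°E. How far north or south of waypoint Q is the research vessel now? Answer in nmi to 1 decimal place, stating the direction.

20.7 nmi north

Leg 1 (N45°E, 29.3 nmi): east 29.3 sin 45° = 20.72, north 29.3 cos 45° = 20.72
Net north component: 20.72 nmi.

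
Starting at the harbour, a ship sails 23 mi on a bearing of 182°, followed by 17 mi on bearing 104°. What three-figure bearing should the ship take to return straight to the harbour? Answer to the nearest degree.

330°

Leg 1 (182°, 23 mi): east 23 sin 182° = -0.80, north 23 cos 182° = -22.99
Leg 2 (104°, 17 mi): east 17 sin 104° = 16.50, north 17 cos 104° = -4.11
Net displacement: 15.69 east, -27.10 north. Direction back to start is (-15.69, 27.10): bearing = atan2(-15.69, 27.10) mod 360° = 329.93° ≈ 330°.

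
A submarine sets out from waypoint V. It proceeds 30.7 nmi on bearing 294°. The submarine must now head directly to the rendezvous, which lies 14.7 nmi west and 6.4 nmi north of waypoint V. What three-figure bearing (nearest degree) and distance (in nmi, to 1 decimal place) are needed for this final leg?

115°, 14.7 nmi

Leg 1 (294°, 30.7 nmi): east 30.7 sin 294° = -28.05, north 30.7 cos 294° = 12.49
Current position: (-28.05, 12.49). Target: (-14.7, 6.4). Remaining: Δeast = 13.35, Δnorth = -6.09.
Bearing = atan2(13.35, -6.09) mod 360° = 114.52°; distance = √((13.35)² + (-6.09)²) = 14.668 nmi.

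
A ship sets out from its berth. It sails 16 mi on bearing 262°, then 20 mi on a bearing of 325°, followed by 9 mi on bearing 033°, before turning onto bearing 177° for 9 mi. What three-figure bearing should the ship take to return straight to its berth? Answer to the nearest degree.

Leg 1 (262°, 16 mi): east 16 sin 262° = -15.84, north 16 cos 262° = -2.23
Leg 2 (325°, 20 mi): east 20 sin 325° = -11.47, north 20 cos 325° = 16.38
Leg 3 (033°, 9 mi): east 9 sin 33° = 4.90, north 9 cos 33° = 7.55
Leg 4 (177°, 9 mi): east 9 sin 177° = 0.47, north 9 cos 177° = -8.99
Net displacement: -21.94 east, 12.72 north. Direction back to start is (21.94, -12.72): bearing = atan2(21.94, -12.72) mod 360° = 120.09° ≈ 120°.

120°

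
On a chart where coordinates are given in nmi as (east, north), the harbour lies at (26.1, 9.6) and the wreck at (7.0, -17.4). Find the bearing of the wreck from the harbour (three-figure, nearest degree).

Δeast = 7.0 − 26.1 = -19.10; Δnorth = -17.4 − 9.6 = -27.00.
Bearing = atan2(Δeast, Δnorth) mod 360° = 215.28° ≈ 215°.

215°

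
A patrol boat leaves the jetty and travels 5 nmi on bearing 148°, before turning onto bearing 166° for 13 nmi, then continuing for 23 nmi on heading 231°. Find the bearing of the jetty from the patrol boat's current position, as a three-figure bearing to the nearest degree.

021°

Leg 1 (148°, 5 nmi): east 5 sin 148° = 2.65, north 5 cos 148° = -4.24
Leg 2 (166°, 13 nmi): east 13 sin 166° = 3.14, north 13 cos 166° = -12.61
Leg 3 (231°, 23 nmi): east 23 sin 231° = -17.87, north 23 cos 231° = -14.47
Net displacement: -12.08 east, -31.33 north. Direction back to start is (12.08, 31.33): bearing = atan2(12.08, 31.33) mod 360° = 21.09° ≈ 021°.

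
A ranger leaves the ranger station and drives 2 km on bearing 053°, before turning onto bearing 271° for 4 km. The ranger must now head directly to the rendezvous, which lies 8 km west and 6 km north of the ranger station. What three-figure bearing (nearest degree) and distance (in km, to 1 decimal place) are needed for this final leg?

310°, 7.3 km

Leg 1 (053°, 2 km): east 2 sin 53° = 1.60, north 2 cos 53° = 1.20
Leg 2 (271°, 4 km): east 4 sin 271° = -4.00, north 4 cos 271° = 0.07
Current position: (-2.40, 1.27). Target: (-8, 6). Remaining: Δeast = -5.60, Δnorth = 4.73.
Bearing = atan2(-5.60, 4.73) mod 360° = 310.18°; distance = √((-5.60)² + (4.73)²) = 7.326 km.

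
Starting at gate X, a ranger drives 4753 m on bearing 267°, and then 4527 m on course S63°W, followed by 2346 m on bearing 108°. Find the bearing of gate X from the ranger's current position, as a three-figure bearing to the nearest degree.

065°

Leg 1 (267°, 4753 m): east 4753 sin 267° = -4746.49, north 4753 cos 267° = -248.75
Leg 2 (S63°W, 4527 m): east 4527 sin 243° = -4033.59, north 4527 cos 243° = -2055.21
Leg 3 (108°, 2346 m): east 2346 sin 108° = 2231.18, north 2346 cos 108° = -724.95
Net displacement: -6548.89 east, -3028.92 north. Direction back to start is (6548.89, 3028.92): bearing = atan2(6548.89, 3028.92) mod 360° = 65.18° ≈ 065°.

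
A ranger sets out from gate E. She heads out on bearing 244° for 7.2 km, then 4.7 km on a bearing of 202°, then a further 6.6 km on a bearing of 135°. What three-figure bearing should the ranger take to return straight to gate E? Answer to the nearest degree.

016°

Leg 1 (244°, 7.2 km): east 7.2 sin 244° = -6.47, north 7.2 cos 244° = -3.16
Leg 2 (202°, 4.7 km): east 4.7 sin 202° = -1.76, north 4.7 cos 202° = -4.36
Leg 3 (135°, 6.6 km): east 6.6 sin 135° = 4.67, north 6.6 cos 135° = -4.67
Net displacement: -3.57 east, -12.18 north. Direction back to start is (3.57, 12.18): bearing = atan2(3.57, 12.18) mod 360° = 16.31° ≈ 016°.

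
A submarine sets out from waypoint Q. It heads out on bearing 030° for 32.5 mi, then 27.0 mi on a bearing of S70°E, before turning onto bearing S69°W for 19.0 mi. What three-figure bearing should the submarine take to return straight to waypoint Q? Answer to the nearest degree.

Leg 1 (030°, 32.5 mi): east 32.5 sin 30° = 16.25, north 32.5 cos 30° = 28.15
Leg 2 (S70°E, 27.0 mi): east 27.0 sin 110° = 25.37, north 27.0 cos 110° = -9.23
Leg 3 (S69°W, 19.0 mi): east 19.0 sin 249° = -17.74, north 19.0 cos 249° = -6.81
Net displacement: 23.88 east, 12.10 north. Direction back to start is (-23.88, -12.10): bearing = atan2(-23.88, -12.10) mod 360° = 243.13° ≈ 243°.

243°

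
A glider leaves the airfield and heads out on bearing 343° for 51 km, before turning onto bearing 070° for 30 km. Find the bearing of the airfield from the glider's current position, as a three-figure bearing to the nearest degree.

193°

Leg 1 (343°, 51 km): east 51 sin 343° = -14.91, north 51 cos 343° = 48.77
Leg 2 (070°, 30 km): east 30 sin 70° = 28.19, north 30 cos 70° = 10.26
Net displacement: 13.28 east, 59.03 north. Direction back to start is (-13.28, -59.03): bearing = atan2(-13.28, -59.03) mod 360° = 192.68° ≈ 193°.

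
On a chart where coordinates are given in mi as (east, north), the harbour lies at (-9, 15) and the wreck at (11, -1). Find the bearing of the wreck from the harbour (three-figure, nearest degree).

129°

Δeast = 11 − -9 = 20.00; Δnorth = -1 − 15 = -16.00.
Bearing = atan2(Δeast, Δnorth) mod 360° = 128.66° ≈ 129°.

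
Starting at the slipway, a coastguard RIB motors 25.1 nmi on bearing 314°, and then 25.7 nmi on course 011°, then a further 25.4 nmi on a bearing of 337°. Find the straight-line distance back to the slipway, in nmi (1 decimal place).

70.0 nmi

Leg 1 (314°, 25.1 nmi): east 25.1 sin 314° = -18.06, north 25.1 cos 314° = 17.44
Leg 2 (011°, 25.7 nmi): east 25.7 sin 11° = 4.90, north 25.7 cos 11° = 25.23
Leg 3 (337°, 25.4 nmi): east 25.4 sin 337° = -9.92, north 25.4 cos 337° = 23.38
Net: -23.08 east, 66.04 north. Distance = √((-23.08)² + (66.04)²) = 69.960 nmi.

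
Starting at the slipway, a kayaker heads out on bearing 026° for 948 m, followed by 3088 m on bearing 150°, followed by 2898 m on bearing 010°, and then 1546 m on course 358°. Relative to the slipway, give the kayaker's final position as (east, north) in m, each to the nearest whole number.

Leg 1 (026°, 948 m): east 948 sin 26° = 415.58, north 948 cos 26° = 852.06
Leg 2 (150°, 3088 m): east 3088 sin 150° = 1544.00, north 3088 cos 150° = -2674.29
Leg 3 (010°, 2898 m): east 2898 sin 10° = 503.23, north 2898 cos 10° = 2853.97
Leg 4 (358°, 1546 m): east 1546 sin 358° = -53.95, north 1546 cos 358° = 1545.06
Summing: 2408.85 m east, 2576.80 m north → (2409, 2577).

(2409, 2577)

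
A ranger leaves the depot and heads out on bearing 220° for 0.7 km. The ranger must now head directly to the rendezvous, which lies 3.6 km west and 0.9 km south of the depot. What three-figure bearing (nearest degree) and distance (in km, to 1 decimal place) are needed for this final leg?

Leg 1 (220°, 0.7 km): east 0.7 sin 220° = -0.45, north 0.7 cos 220° = -0.54
Current position: (-0.45, -0.54). Target: (-3.6, -0.9). Remaining: Δeast = -3.15, Δnorth = -0.36.
Bearing = atan2(-3.15, -0.36) mod 360° = 263.41°; distance = √((-3.15)² + (-0.36)²) = 3.171 km.

263°, 3.2 km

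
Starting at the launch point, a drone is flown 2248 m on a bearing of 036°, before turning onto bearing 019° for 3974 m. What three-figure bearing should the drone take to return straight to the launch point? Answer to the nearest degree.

Leg 1 (036°, 2248 m): east 2248 sin 36° = 1321.34, north 2248 cos 36° = 1818.67
Leg 2 (019°, 3974 m): east 3974 sin 19° = 1293.81, north 3974 cos 19° = 3757.49
Net displacement: 2615.15 east, 5576.16 north. Direction back to start is (-2615.15, -5576.16): bearing = atan2(-2615.15, -5576.16) mod 360° = 205.13° ≈ 205°.

205°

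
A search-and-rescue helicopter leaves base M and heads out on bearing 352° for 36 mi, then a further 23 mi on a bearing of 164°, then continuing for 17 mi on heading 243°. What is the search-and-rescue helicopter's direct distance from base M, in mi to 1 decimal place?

15.0 mi

Leg 1 (352°, 36 mi): east 36 sin 352° = -5.01, north 36 cos 352° = 35.65
Leg 2 (164°, 23 mi): east 23 sin 164° = 6.34, north 23 cos 164° = -22.11
Leg 3 (243°, 17 mi): east 17 sin 243° = -15.15, north 17 cos 243° = -7.72
Net: -13.82 east, 5.82 north. Distance = √((-13.82)² + (5.82)²) = 14.994 mi.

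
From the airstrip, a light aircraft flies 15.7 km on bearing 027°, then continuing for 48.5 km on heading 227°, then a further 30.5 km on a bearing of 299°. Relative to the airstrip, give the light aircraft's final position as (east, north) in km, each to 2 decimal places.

Leg 1 (027°, 15.7 km): east 15.7 sin 27° = 7.13, north 15.7 cos 27° = 13.99
Leg 2 (227°, 48.5 km): east 48.5 sin 227° = -35.47, north 48.5 cos 227° = -33.08
Leg 3 (299°, 30.5 km): east 30.5 sin 299° = -26.68, north 30.5 cos 299° = 14.79
Summing: -55.02 km east, -4.30 km north → (-55.02, -4.30).

(-55.02, -4.30)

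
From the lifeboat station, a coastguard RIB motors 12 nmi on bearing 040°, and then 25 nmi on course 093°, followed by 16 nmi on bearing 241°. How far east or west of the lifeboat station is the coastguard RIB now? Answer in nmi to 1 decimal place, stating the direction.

18.7 nmi east

Leg 1 (040°, 12 nmi): east 12 sin 40° = 7.71, north 12 cos 40° = 9.19
Leg 2 (093°, 25 nmi): east 25 sin 93° = 24.97, north 25 cos 93° = -1.31
Leg 3 (241°, 16 nmi): east 16 sin 241° = -13.99, north 16 cos 241° = -7.76
Net east component: 18.69 nmi.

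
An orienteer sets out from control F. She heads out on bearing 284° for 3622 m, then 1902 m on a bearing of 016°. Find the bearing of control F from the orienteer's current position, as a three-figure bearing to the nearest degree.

132°

Leg 1 (284°, 3622 m): east 3622 sin 284° = -3514.41, north 3622 cos 284° = 876.24
Leg 2 (016°, 1902 m): east 1902 sin 16° = 524.26, north 1902 cos 16° = 1828.32
Net displacement: -2990.15 east, 2704.56 north. Direction back to start is (2990.15, -2704.56): bearing = atan2(2990.15, -2704.56) mod 360° = 132.13° ≈ 132°.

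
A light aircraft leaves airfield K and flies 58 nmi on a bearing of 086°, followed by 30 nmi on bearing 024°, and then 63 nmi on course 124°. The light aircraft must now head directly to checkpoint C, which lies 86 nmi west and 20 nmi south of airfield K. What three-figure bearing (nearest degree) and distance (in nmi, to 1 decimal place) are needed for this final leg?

266°, 208.9 nmi

Leg 1 (086°, 58 nmi): east 58 sin 86° = 57.86, north 58 cos 86° = 4.05
Leg 2 (024°, 30 nmi): east 30 sin 24° = 12.20, north 30 cos 24° = 27.41
Leg 3 (124°, 63 nmi): east 63 sin 124° = 52.23, north 63 cos 124° = -35.23
Current position: (122.29, -3.78). Target: (-86, -20). Remaining: Δeast = -208.29, Δnorth = -16.22.
Bearing = atan2(-208.29, -16.22) mod 360° = 265.55°; distance = √((-208.29)² + (-16.22)²) = 208.921 nmi.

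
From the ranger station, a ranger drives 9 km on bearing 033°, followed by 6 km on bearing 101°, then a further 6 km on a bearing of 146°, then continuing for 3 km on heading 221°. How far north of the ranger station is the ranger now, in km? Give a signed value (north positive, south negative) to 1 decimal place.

Leg 1 (033°, 9 km): east 9 sin 33° = 4.90, north 9 cos 33° = 7.55
Leg 2 (101°, 6 km): east 6 sin 101° = 5.89, north 6 cos 101° = -1.14
Leg 3 (146°, 6 km): east 6 sin 146° = 3.36, north 6 cos 146° = -4.97
Leg 4 (221°, 3 km): east 3 sin 221° = -1.97, north 3 cos 221° = -2.26
Net north component: -0.84 km.

-0.8 km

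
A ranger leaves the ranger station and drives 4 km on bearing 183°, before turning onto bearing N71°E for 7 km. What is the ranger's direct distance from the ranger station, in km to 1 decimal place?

6.6 km

Leg 1 (183°, 4 km): east 4 sin 183° = -0.21, north 4 cos 183° = -3.99
Leg 2 (N71°E, 7 km): east 7 sin 71° = 6.62, north 7 cos 71° = 2.28
Net: 6.41 east, -1.72 north. Distance = √((6.41)² + (-1.72)²) = 6.635 km.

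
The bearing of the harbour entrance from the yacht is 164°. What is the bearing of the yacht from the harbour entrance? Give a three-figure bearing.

344°

Back-bearing = 164° + 180° = 344°.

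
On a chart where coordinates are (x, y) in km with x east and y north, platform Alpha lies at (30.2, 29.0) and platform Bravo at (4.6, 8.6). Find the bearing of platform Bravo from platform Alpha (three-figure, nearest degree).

Δeast = 4.6 − 30.2 = -25.60; Δnorth = 8.6 − 29.0 = -20.40.
Bearing = atan2(Δeast, Δnorth) mod 360° = 231.45° ≈ 231°.

231°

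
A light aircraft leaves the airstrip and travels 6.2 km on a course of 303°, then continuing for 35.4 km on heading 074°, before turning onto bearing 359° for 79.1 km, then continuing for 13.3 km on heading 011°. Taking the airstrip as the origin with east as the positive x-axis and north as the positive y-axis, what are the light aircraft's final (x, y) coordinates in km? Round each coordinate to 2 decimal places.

(29.99, 105.28)

Leg 1 (303°, 6.2 km): east 6.2 sin 303° = -5.20, north 6.2 cos 303° = 3.38
Leg 2 (074°, 35.4 km): east 35.4 sin 74° = 34.03, north 35.4 cos 74° = 9.76
Leg 3 (359°, 79.1 km): east 79.1 sin 359° = -1.38, north 79.1 cos 359° = 79.09
Leg 4 (011°, 13.3 km): east 13.3 sin 11° = 2.54, north 13.3 cos 11° = 13.06
Summing: 29.99 km east, 105.28 km north → (29.99, 105.28).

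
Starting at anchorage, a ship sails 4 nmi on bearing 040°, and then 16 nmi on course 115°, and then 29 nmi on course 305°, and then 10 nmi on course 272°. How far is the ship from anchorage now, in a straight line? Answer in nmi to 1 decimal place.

21.3 nmi

Leg 1 (040°, 4 nmi): east 4 sin 40° = 2.57, north 4 cos 40° = 3.06
Leg 2 (115°, 16 nmi): east 16 sin 115° = 14.50, north 16 cos 115° = -6.76
Leg 3 (305°, 29 nmi): east 29 sin 305° = -23.76, north 29 cos 305° = 16.63
Leg 4 (272°, 10 nmi): east 10 sin 272° = -9.99, north 10 cos 272° = 0.35
Net: -16.68 east, 13.28 north. Distance = √((-16.68)² + (13.28)²) = 21.322 nmi.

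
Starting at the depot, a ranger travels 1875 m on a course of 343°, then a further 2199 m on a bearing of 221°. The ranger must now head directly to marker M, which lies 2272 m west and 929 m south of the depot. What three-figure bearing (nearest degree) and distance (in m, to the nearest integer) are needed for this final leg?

Leg 1 (343°, 1875 m): east 1875 sin 343° = -548.20, north 1875 cos 343° = 1793.07
Leg 2 (221°, 2199 m): east 2199 sin 221° = -1442.67, north 2199 cos 221° = -1659.61
Current position: (-1990.87, 133.47). Target: (-2272, -929). Remaining: Δeast = -281.13, Δnorth = -1062.47.
Bearing = atan2(-281.13, -1062.47) mod 360° = 194.82°; distance = √((-281.13)² + (-1062.47)²) = 1099.029 m.

195°, 1099 m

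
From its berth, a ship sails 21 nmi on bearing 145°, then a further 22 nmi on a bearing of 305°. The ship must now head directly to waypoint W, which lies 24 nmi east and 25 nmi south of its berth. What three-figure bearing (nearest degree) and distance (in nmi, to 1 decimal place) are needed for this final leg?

Leg 1 (145°, 21 nmi): east 21 sin 145° = 12.05, north 21 cos 145° = -17.20
Leg 2 (305°, 22 nmi): east 22 sin 305° = -18.02, north 22 cos 305° = 12.62
Current position: (-5.98, -4.58). Target: (24, -25). Remaining: Δeast = 29.98, Δnorth = -20.42.
Bearing = atan2(29.98, -20.42) mod 360° = 124.26°; distance = √((29.98)² + (-20.42)²) = 36.269 nmi.

124°, 36.3 nmi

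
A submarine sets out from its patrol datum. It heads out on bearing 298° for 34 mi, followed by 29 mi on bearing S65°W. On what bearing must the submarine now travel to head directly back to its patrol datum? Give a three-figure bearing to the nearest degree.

Leg 1 (298°, 34 mi): east 34 sin 298° = -30.02, north 34 cos 298° = 15.96
Leg 2 (S65°W, 29 mi): east 29 sin 245° = -26.28, north 29 cos 245° = -12.26
Net displacement: -56.30 east, 3.71 north. Direction back to start is (56.30, -3.71): bearing = atan2(56.30, -3.71) mod 360° = 93.77° ≈ 094°.

094°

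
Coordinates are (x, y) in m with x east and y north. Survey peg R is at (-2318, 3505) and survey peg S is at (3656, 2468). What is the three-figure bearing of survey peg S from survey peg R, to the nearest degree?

Δeast = 3656 − -2318 = 5974.00; Δnorth = 2468 − 3505 = -1037.00.
Bearing = atan2(Δeast, Δnorth) mod 360° = 99.85° ≈ 100°.

100°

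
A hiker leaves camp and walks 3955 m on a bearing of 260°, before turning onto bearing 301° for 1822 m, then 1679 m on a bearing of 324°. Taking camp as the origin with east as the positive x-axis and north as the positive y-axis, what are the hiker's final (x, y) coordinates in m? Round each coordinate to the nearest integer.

(-6444, 1610)

Leg 1 (260°, 3955 m): east 3955 sin 260° = -3894.91, north 3955 cos 260° = -686.78
Leg 2 (301°, 1822 m): east 1822 sin 301° = -1561.76, north 1822 cos 301° = 938.40
Leg 3 (324°, 1679 m): east 1679 sin 324° = -986.89, north 1679 cos 324° = 1358.34
Summing: -6443.56 m east, 1609.96 m north → (-6444, 1610).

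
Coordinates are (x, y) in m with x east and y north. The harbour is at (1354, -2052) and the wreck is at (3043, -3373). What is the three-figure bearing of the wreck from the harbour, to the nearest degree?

Δeast = 3043 − 1354 = 1689.00; Δnorth = -3373 − -2052 = -1321.00.
Bearing = atan2(Δeast, Δnorth) mod 360° = 128.03° ≈ 128°.

128°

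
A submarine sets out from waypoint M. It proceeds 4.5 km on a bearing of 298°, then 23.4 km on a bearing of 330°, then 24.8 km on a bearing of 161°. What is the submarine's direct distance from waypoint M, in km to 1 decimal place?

7.7 km

Leg 1 (298°, 4.5 km): east 4.5 sin 298° = -3.97, north 4.5 cos 298° = 2.11
Leg 2 (330°, 23.4 km): east 23.4 sin 330° = -11.70, north 23.4 cos 330° = 20.26
Leg 3 (161°, 24.8 km): east 24.8 sin 161° = 8.07, north 24.8 cos 161° = -23.45
Net: -7.60 east, -1.07 north. Distance = √((-7.60)² + (-1.07)²) = 7.674 km.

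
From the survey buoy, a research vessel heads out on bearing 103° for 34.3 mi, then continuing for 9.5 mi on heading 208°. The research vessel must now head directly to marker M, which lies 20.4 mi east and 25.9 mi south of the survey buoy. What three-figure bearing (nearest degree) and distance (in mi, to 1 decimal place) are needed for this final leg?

221°, 13.0 mi

Leg 1 (103°, 34.3 mi): east 34.3 sin 103° = 33.42, north 34.3 cos 103° = -7.72
Leg 2 (208°, 9.5 mi): east 9.5 sin 208° = -4.46, north 9.5 cos 208° = -8.39
Current position: (28.96, -16.10). Target: (20.4, -25.9). Remaining: Δeast = -8.56, Δnorth = -9.80.
Bearing = atan2(-8.56, -9.80) mod 360° = 221.15°; distance = √((-8.56)² + (-9.80)²) = 13.010 mi.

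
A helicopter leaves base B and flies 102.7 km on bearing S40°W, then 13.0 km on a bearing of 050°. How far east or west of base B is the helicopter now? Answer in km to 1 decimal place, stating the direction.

56.1 km west

Leg 1 (S40°W, 102.7 km): east 102.7 sin 220° = -66.01, north 102.7 cos 220° = -78.67
Leg 2 (050°, 13.0 km): east 13.0 sin 50° = 9.96, north 13.0 cos 50° = 8.36
Net east component: -56.06 km.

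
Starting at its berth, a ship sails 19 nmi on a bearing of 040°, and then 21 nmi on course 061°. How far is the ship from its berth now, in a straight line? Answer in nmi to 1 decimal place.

Leg 1 (040°, 19 nmi): east 19 sin 40° = 12.21, north 19 cos 40° = 14.55
Leg 2 (061°, 21 nmi): east 21 sin 61° = 18.37, north 21 cos 61° = 10.18
Net: 30.58 east, 24.74 north. Distance = √((30.58)² + (24.74)²) = 39.332 nmi.

39.3 nmi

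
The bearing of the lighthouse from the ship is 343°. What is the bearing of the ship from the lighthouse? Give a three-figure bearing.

163°

Back-bearing = 343° − 180° = 163°.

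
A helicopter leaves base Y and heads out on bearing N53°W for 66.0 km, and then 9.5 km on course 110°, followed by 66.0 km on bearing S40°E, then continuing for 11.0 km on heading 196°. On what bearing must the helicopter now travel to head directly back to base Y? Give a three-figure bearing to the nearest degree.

010°

Leg 1 (N53°W, 66.0 km): east 66.0 sin 307° = -52.71, north 66.0 cos 307° = 39.72
Leg 2 (110°, 9.5 km): east 9.5 sin 110° = 8.93, north 9.5 cos 110° = -3.25
Leg 3 (S40°E, 66.0 km): east 66.0 sin 140° = 42.42, north 66.0 cos 140° = -50.56
Leg 4 (196°, 11.0 km): east 11.0 sin 196° = -3.03, north 11.0 cos 196° = -10.57
Net displacement: -4.39 east, -24.66 north. Direction back to start is (4.39, 24.66): bearing = atan2(4.39, 24.66) mod 360° = 10.10° ≈ 010°.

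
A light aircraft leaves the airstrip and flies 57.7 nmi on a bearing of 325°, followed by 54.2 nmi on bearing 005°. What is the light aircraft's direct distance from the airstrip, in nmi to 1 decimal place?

Leg 1 (325°, 57.7 nmi): east 57.7 sin 325° = -33.10, north 57.7 cos 325° = 47.27
Leg 2 (005°, 54.2 nmi): east 54.2 sin 5° = 4.72, north 54.2 cos 5° = 53.99
Net: -28.37 east, 101.26 north. Distance = √((-28.37)² + (101.26)²) = 105.158 nmi.

105.2 nmi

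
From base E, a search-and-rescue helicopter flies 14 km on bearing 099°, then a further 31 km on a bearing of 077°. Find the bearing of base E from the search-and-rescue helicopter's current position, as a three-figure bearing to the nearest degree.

264°

Leg 1 (099°, 14 km): east 14 sin 99° = 13.83, north 14 cos 99° = -2.19
Leg 2 (077°, 31 km): east 31 sin 77° = 30.21, north 31 cos 77° = 6.97
Net displacement: 44.03 east, 4.78 north. Direction back to start is (-44.03, -4.78): bearing = atan2(-44.03, -4.78) mod 360° = 263.80° ≈ 264°.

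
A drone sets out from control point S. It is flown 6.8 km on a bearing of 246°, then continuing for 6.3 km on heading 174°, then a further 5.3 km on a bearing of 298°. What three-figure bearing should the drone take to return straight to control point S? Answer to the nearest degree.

057°

Leg 1 (246°, 6.8 km): east 6.8 sin 246° = -6.21, north 6.8 cos 246° = -2.77
Leg 2 (174°, 6.3 km): east 6.3 sin 174° = 0.66, north 6.3 cos 174° = -6.27
Leg 3 (298°, 5.3 km): east 5.3 sin 298° = -4.68, north 5.3 cos 298° = 2.49
Net displacement: -10.23 east, -6.54 north. Direction back to start is (10.23, 6.54): bearing = atan2(10.23, 6.54) mod 360° = 57.41° ≈ 057°.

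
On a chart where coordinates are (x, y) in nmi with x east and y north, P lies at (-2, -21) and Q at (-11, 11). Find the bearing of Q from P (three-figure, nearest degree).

344°

Δeast = -11 − -2 = -9.00; Δnorth = 11 − -21 = 32.00.
Bearing = atan2(Δeast, Δnorth) mod 360° = 344.29° ≈ 344°.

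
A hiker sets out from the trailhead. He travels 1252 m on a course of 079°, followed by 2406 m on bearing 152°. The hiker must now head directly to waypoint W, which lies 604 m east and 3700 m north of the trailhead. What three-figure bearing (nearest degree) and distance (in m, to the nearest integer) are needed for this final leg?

343°, 5855 m

Leg 1 (079°, 1252 m): east 1252 sin 79° = 1229.00, north 1252 cos 79° = 238.89
Leg 2 (152°, 2406 m): east 2406 sin 152° = 1129.55, north 2406 cos 152° = -2124.37
Current position: (2358.55, -1885.48). Target: (604, 3700). Remaining: Δeast = -1754.55, Δnorth = 5585.48.
Bearing = atan2(-1754.55, 5585.48) mod 360° = 342.56°; distance = √((-1754.55)² + (5585.48)²) = 5854.571 m.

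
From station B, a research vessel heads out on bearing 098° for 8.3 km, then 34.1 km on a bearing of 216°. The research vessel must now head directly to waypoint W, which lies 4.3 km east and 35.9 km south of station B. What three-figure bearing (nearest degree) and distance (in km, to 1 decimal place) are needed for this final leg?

114°, 17.6 km

Leg 1 (098°, 8.3 km): east 8.3 sin 98° = 8.22, north 8.3 cos 98° = -1.16
Leg 2 (216°, 34.1 km): east 34.1 sin 216° = -20.04, north 34.1 cos 216° = -27.59
Current position: (-11.82, -28.74). Target: (4.3, -35.9). Remaining: Δeast = 16.12, Δnorth = -7.16.
Bearing = atan2(16.12, -7.16) mod 360° = 113.94°; distance = √((16.12)² + (-7.16)²) = 17.641 km.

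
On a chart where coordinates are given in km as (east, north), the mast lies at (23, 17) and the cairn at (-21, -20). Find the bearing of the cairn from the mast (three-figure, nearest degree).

Δeast = -21 − 23 = -44.00; Δnorth = -20 − 17 = -37.00.
Bearing = atan2(Δeast, Δnorth) mod 360° = 229.94° ≈ 230°.

230°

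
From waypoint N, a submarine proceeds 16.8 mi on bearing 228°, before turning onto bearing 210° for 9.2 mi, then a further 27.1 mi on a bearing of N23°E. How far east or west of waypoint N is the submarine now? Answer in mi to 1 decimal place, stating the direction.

Leg 1 (228°, 16.8 mi): east 16.8 sin 228° = -12.48, north 16.8 cos 228° = -11.24
Leg 2 (210°, 9.2 mi): east 9.2 sin 210° = -4.60, north 9.2 cos 210° = -7.97
Leg 3 (N23°E, 27.1 mi): east 27.1 sin 23° = 10.59, north 27.1 cos 23° = 24.95
Net east component: -6.50 mi.

6.5 mi west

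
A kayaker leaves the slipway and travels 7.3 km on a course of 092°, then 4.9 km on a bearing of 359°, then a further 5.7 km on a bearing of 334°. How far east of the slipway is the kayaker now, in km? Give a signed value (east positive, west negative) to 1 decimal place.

4.7 km

Leg 1 (092°, 7.3 km): east 7.3 sin 92° = 7.30, north 7.3 cos 92° = -0.25
Leg 2 (359°, 4.9 km): east 4.9 sin 359° = -0.09, north 4.9 cos 359° = 4.90
Leg 3 (334°, 5.7 km): east 5.7 sin 334° = -2.50, north 5.7 cos 334° = 5.12
Net east component: 4.71 km.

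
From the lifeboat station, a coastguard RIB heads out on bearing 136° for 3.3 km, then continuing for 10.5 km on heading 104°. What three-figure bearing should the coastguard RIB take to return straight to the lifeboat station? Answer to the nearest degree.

291°

Leg 1 (136°, 3.3 km): east 3.3 sin 136° = 2.29, north 3.3 cos 136° = -2.37
Leg 2 (104°, 10.5 km): east 10.5 sin 104° = 10.19, north 10.5 cos 104° = -2.54
Net displacement: 12.48 east, -4.91 north. Direction back to start is (-12.48, 4.91): bearing = atan2(-12.48, 4.91) mod 360° = 291.49° ≈ 291°.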